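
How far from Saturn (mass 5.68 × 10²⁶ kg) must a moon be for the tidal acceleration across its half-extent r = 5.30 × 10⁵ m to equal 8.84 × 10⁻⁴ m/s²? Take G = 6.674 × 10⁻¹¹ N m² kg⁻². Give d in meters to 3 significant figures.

2GMr/d³ = a_tidal  ⇒  d = (2GMr / a_tidal)^(1/3)
d = (2 × 6.674×10⁻¹¹ × (5.68 × 10²⁶) × (5.30 × 10⁵) / (8.84 × 10⁻⁴))^(1/3)
  = 3.57 × 10⁸ m

3.57 × 10⁸ m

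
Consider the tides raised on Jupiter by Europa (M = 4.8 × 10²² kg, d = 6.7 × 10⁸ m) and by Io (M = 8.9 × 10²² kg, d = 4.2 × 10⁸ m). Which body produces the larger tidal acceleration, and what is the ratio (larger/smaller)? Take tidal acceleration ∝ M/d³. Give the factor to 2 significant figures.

The tide-raising term goes as M/d³ (the gradient of a 1/d² field).
Europa: (4.8 × 10²²) / (6.7 × 10⁸)³ = 1.596 × 10⁻⁴
Io: (8.9 × 10²²) / (4.2 × 10⁸)³ = 1.201 × 10⁻³
Ratio (larger/smaller) = 7.5

Io, by a factor of ≈ 7.5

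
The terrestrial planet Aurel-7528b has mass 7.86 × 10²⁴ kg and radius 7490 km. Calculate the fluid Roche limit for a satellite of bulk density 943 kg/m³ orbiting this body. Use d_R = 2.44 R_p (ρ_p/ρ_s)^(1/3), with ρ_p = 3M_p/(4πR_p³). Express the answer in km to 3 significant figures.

30700 km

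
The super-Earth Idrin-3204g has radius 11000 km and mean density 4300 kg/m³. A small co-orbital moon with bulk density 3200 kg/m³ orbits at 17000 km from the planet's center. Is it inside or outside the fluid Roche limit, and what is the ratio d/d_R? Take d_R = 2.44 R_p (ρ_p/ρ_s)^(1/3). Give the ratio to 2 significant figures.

d_R = 2.44 × (11000 km) × (4300/3200)^(1/3) = 29620 km
d/d_R = (17000) / (29620) = 0.57
Since d/d_R < 1, the body is inside the Roche limit.

inside; d/d_R ≈ 0.57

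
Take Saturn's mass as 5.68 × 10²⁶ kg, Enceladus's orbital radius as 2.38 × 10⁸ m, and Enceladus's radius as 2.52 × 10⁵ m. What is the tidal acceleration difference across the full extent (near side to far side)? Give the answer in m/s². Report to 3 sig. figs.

a_tidal = 4GMr/d³
        = 4 × (6.674 × 10⁻¹¹) × (5.68 × 10²⁶) × (2.52 × 10⁵) / (2.38 × 10⁸)³
        = 2.83 × 10⁻³ m/s²

2.83 × 10⁻³ m/s²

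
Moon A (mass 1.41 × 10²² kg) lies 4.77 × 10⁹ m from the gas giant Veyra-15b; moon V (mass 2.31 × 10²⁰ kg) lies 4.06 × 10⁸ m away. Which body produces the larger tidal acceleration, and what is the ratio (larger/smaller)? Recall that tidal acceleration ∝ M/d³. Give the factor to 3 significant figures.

Tidal acceleration ∝ M/d³, so compare M/d³ for each.
Moon A: (1.41 × 10²²) / (4.77 × 10⁹)³ = 1.299 × 10⁻⁷
Moon V: (2.31 × 10²⁰) / (4.06 × 10⁸)³ = 3.452 × 10⁻⁶
Ratio (larger/smaller) = 26.6

Moon V, by a factor of ≈ 26.6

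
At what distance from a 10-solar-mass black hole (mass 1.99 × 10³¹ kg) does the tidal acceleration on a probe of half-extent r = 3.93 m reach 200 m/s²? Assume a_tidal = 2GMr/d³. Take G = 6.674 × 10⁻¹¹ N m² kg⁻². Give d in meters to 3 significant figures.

3.74 × 10⁶ m

2GMr/d³ = a_tidal  ⇒  d = (2GMr / a_tidal)^(1/3)
d = (2 × 6.674×10⁻¹¹ × (1.99 × 10³¹) × (3.93) / (200))^(1/3)
  = 3.74 × 10⁶ m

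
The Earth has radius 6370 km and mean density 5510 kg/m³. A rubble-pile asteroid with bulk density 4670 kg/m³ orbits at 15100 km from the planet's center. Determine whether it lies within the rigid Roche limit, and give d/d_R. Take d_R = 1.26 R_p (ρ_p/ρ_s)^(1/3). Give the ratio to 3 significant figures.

outside; d/d_R ≈ 1.78

d_R = 1.26 × (6370 km) × (5510/4670)^(1/3) = 8481 km
d/d_R = (15100) / (8481) = 1.78
Since d/d_R > 1, the body is outside the Roche limit.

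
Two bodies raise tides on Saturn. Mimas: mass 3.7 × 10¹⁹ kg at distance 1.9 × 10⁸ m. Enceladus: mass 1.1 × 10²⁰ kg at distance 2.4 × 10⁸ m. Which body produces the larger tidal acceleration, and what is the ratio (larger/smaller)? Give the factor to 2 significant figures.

Enceladus, by a factor of ≈ 1.5

Tidal stretch scales as M/d³; compute that for each body.
Mimas: (3.7 × 10¹⁹) / (1.9 × 10⁸)³ = 5.394 × 10⁻⁶
Enceladus: (1.1 × 10²⁰) / (2.4 × 10⁸)³ = 7.957 × 10⁻⁶
Ratio (larger/smaller) = 1.5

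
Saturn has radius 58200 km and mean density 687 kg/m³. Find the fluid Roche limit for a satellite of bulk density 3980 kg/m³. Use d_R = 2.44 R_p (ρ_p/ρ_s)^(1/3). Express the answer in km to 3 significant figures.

79100 km

d_R = 2.44 × 58200 km × (687/3980)^(1/3)
    = 79100 km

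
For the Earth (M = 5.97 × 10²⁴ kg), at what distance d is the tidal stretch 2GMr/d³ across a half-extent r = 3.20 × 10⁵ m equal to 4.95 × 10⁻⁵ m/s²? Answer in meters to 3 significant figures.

2GMr/d³ = a_tidal  ⇒  d = (2GMr / a_tidal)^(1/3)
d = (2 × 6.674×10⁻¹¹ × (5.97 × 10²⁴) × (3.20 × 10⁵) / (4.95 × 10⁻⁵))^(1/3)
  = 1.73 × 10⁸ m

1.73 × 10⁸ m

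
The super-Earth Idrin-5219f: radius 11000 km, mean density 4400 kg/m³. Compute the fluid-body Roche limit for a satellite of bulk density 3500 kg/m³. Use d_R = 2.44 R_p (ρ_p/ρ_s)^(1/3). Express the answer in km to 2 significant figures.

d_R = 2.44 × 11000 km × (4400/3500)^(1/3)
    = 29000 km

29000 km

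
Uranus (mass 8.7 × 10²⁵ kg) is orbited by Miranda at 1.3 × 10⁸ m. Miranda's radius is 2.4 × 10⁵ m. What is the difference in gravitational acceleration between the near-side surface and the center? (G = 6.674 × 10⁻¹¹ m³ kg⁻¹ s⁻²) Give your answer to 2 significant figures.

1.3 × 10⁻³ m/s²

Δa = 2GMr/d³
   = 2 × (6.674 × 10⁻¹¹) × (8.7 × 10²⁵) × (2.4 × 10⁵) / (1.3 × 10⁸)³
   = 1.3 × 10⁻³ m/s²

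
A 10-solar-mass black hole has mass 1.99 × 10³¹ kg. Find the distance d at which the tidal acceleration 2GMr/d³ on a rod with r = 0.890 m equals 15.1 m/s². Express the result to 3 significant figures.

5.39 × 10⁶ m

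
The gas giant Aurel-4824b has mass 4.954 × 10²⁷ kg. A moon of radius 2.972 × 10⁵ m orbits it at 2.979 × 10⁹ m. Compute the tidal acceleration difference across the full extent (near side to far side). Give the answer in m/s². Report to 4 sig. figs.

1.487 × 10⁻⁵ m/s²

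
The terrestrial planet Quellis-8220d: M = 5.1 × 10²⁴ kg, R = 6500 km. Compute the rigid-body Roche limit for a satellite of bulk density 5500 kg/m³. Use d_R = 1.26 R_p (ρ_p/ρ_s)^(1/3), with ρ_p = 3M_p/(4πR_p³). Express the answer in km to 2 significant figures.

ρ_p = 3M_p/(4πR_p³) = 3 × (5.1 × 10²⁴) / (4π × (6.5 × 10⁶ m)³) = 4400 kg/m³
d_R = 1.26 × 6500 km × (4400/5500)^(1/3)
    = 7600 km

7600 km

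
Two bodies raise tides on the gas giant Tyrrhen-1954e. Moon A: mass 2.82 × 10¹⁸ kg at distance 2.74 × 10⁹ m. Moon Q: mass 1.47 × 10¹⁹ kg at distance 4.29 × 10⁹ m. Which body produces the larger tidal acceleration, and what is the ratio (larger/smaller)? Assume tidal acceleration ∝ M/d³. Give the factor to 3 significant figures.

The tide-raising term goes as M/d³ (the gradient of a 1/d² field).
Moon A: (2.82 × 10¹⁸) / (2.74 × 10⁹)³ = 1.371 × 10⁻¹⁰
Moon Q: (1.47 × 10¹⁹) / (4.29 × 10⁹)³ = 1.862 × 10⁻¹⁰
Ratio (larger/smaller) = 1.36

Moon Q, by a factor of ≈ 1.36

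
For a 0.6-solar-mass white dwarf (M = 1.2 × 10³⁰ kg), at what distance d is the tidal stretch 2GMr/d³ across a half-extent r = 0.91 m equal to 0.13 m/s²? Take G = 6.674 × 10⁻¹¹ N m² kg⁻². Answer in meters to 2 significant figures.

2GMr/d³ = a_tidal  ⇒  d = (2GMr / a_tidal)^(1/3)
d = (2 × 6.674×10⁻¹¹ × (1.2 × 10³⁰) × (0.91) / (0.13))^(1/3)
  = 1.0 × 10⁷ m

1.0 × 10⁷ m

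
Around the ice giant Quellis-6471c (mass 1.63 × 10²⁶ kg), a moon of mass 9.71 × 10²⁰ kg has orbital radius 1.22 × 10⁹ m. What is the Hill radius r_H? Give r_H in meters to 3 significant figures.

1.53 × 10⁷ m

r_H ≈ a (m/3M)^(1/3)
    = (1.22 × 10⁹) × (9.71 × 10²⁰ / (3 × 1.63 × 10²⁶))^(1/3)
    = 1.53 × 10⁷ m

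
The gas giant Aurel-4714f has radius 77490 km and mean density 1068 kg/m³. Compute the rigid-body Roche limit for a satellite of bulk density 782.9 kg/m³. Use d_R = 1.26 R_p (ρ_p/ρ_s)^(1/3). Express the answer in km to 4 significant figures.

d_R = 1.26 × 77490 km × (1068/782.9)^(1/3)
    = 1.083 × 10⁵ km

1.083 × 10⁵ km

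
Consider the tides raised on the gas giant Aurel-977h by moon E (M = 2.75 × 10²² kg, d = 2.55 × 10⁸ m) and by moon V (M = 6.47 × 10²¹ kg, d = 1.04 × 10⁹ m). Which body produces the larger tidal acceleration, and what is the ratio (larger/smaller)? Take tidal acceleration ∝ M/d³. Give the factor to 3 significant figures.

Compare M/d³ for the two perturbers:
Moon E: (2.75 × 10²²) / (2.55 × 10⁸)³ = 1.658 × 10⁻³
Moon V: (6.47 × 10²¹) / (1.04 × 10⁹)³ = 5.752 × 10⁻⁶
Ratio (larger/smaller) = 288

Moon E, by a factor of ≈ 288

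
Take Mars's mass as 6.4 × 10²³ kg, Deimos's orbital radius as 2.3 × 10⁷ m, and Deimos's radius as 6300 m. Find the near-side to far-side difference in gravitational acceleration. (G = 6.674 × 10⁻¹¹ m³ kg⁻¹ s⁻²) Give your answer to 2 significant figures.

Δg = 4GMr/d³
   = 4 × (6.674 × 10⁻¹¹) × (6.4 × 10²³) × (6300) / (2.3 × 10⁷)³
   = 8.8 × 10⁻⁵ m/s²

8.8 × 10⁻⁵ m/s²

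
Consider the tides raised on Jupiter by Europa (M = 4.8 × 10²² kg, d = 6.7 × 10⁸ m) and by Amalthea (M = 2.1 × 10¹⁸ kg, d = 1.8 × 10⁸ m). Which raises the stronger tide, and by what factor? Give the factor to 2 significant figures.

Europa, by a factor of ≈ 440

Compare M/d³ for the two perturbers:
Europa: (4.8 × 10²²) / (6.7 × 10⁸)³ = 1.596 × 10⁻⁴
Amalthea: (2.1 × 10¹⁸) / (1.8 × 10⁸)³ = 3.601 × 10⁻⁷
Ratio (larger/smaller) = 440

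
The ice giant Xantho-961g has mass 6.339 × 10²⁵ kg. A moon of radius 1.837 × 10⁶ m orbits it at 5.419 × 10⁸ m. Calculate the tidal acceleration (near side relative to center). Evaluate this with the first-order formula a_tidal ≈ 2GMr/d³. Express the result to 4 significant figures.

a_tidal = 2GMr/d³
        = 2 × (6.674 × 10⁻¹¹) × (6.339 × 10²⁵) × (1.837 × 10⁶) / (5.419 × 10⁸)³
        = 9.768 × 10⁻⁵ m/s²

9.768 × 10⁻⁵ m/s²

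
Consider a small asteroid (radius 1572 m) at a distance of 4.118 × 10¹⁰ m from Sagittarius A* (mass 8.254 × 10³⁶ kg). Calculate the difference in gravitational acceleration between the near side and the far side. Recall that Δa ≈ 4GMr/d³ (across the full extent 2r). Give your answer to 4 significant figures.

The field gradient is 2GM/d³; across the full diameter 2r the difference is 4GMr/d³.
a_tidal = 4GMr/d³
        = 4 × (6.674 × 10⁻¹¹) × (8.254 × 10³⁶) × (1572) / (4.118 × 10¹⁰)³
        = 4.960 × 10⁻² m/s²

4.960 × 10⁻² m/s²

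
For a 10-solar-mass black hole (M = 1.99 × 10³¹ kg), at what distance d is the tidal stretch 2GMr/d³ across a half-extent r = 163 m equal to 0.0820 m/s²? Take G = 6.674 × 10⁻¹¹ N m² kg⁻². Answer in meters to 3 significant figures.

1.74 × 10⁸ m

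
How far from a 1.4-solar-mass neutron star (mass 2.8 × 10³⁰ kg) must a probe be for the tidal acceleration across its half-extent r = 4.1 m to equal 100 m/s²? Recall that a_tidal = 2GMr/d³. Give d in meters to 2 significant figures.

2GMr/d³ = a_tidal  ⇒  d = (2GMr / a_tidal)^(1/3)
d = (2 × 6.674×10⁻¹¹ × (2.8 × 10³⁰) × (4.1) / (100))^(1/3)
  = 2.5 × 10⁶ m

2.5 × 10⁶ m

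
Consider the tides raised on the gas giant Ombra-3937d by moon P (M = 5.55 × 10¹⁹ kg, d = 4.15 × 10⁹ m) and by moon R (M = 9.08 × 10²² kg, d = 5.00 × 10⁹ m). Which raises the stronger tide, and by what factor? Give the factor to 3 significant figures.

Moon R, by a factor of ≈ 935

Compare M/d³ for the two perturbers:
Moon P: (5.55 × 10¹⁹) / (4.15 × 10⁹)³ = 7.765 × 10⁻¹⁰
Moon R: (9.08 × 10²²) / (5.00 × 10⁹)³ = 7.264 × 10⁻⁷
Ratio (larger/smaller) = 935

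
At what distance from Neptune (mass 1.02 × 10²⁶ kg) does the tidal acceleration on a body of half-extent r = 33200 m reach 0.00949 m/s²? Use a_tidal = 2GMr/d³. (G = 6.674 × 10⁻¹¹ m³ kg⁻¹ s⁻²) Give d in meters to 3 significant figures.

2GMr/d³ = a_tidal  ⇒  d = (2GMr / a_tidal)^(1/3)
d = (2 × 6.674×10⁻¹¹ × (1.02 × 10²⁶) × (33200) / (0.00949))^(1/3)
  = 3.62 × 10⁷ m

3.62 × 10⁷ m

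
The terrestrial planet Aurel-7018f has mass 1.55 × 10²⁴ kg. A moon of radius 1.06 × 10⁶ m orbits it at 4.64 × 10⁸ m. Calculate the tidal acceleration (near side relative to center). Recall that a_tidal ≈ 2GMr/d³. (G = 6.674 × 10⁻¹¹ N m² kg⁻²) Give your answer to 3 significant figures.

Differencing GM/(d−r)² and GM/d² to first order in r/d gives 2GMr/d³.
Δg = 2GMr/d³
   = 2 × (6.674 × 10⁻¹¹) × (1.55 × 10²⁴) × (1.06 × 10⁶) / (4.64 × 10⁸)³
   = 2.20 × 10⁻⁶ m/s²

2.20 × 10⁻⁶ m/s²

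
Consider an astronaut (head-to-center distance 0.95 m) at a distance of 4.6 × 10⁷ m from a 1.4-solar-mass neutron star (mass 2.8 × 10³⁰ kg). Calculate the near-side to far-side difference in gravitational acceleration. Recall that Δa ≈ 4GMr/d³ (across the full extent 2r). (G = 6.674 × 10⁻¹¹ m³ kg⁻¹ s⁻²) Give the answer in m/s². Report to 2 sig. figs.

7.3 × 10⁻³ m/s²

Δa = 4GMr/d³
   = 4 × (6.674 × 10⁻¹¹) × (2.8 × 10³⁰) × (0.95) / (4.6 × 10⁷)³
   = 7.3 × 10⁻³ m/s²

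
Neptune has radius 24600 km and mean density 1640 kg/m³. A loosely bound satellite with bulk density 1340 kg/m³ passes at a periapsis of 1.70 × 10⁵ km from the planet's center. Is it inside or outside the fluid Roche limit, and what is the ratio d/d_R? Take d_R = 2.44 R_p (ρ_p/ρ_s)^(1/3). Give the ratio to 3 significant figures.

d_R = 2.44 × (24600 km) × (1640/1340)^(1/3) = 64210 km
d/d_R = (1.70 × 10⁵) / (64210) = 2.65
Since d/d_R > 1, the body is outside the Roche limit.

outside; d/d_R ≈ 2.65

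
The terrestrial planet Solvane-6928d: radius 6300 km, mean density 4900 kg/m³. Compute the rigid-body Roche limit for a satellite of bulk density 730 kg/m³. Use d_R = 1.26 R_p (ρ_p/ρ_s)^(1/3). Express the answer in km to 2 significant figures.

d_R = 1.26 × 6300 km × (4900/730)^(1/3)
    = 15000 km

15000 km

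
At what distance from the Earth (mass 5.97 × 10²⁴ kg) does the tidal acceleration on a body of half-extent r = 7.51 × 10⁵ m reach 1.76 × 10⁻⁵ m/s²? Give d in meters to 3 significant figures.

2GMr/d³ = a_tidal  ⇒  d = (2GMr / a_tidal)^(1/3)
d = (2 × 6.674×10⁻¹¹ × (5.97 × 10²⁴) × (7.51 × 10⁵) / (1.76 × 10⁻⁵))^(1/3)
  = 3.24 × 10⁸ m

3.24 × 10⁸ m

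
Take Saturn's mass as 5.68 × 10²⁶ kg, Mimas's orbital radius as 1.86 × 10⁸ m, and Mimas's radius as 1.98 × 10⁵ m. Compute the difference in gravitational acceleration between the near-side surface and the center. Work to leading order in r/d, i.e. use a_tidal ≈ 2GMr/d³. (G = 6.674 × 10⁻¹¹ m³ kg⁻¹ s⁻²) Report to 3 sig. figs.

2.33 × 10⁻³ m/s²

Δa = 2GMr/d³
   = 2 × (6.674 × 10⁻¹¹) × (5.68 × 10²⁶) × (1.98 × 10⁵) / (1.86 × 10⁸)³
   = 2.33 × 10⁻³ m/s²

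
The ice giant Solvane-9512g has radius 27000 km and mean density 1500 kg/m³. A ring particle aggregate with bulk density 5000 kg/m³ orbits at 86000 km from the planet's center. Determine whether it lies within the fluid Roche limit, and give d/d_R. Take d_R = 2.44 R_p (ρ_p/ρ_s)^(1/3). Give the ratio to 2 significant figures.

d_R = 2.44 × (27000 km) × (1500/5000)^(1/3) = 44100 km
d/d_R = (86000) / (44100) = 2.0
Since d/d_R > 1, the body is outside the Roche limit.

outside; d/d_R ≈ 2.0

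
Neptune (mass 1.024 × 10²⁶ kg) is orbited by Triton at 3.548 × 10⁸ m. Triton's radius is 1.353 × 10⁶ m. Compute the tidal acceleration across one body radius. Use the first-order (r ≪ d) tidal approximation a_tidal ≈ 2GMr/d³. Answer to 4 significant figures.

4.141 × 10⁻⁴ m/s²

Δa = 2GMr/d³
   = 2 × (6.674 × 10⁻¹¹) × (1.024 × 10²⁶) × (1.353 × 10⁶) / (3.548 × 10⁸)³
   = 4.141 × 10⁻⁴ m/s²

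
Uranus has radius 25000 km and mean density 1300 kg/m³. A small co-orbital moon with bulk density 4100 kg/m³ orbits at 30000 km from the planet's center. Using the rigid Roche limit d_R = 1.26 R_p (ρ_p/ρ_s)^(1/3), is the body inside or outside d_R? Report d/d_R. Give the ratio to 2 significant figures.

outside; d/d_R ≈ 1.4

d_R = 1.26 × (25000 km) × (1300/4100)^(1/3) = 21480 km
d/d_R = (30000) / (21480) = 1.4
Since d/d_R > 1, the body is outside the Roche limit.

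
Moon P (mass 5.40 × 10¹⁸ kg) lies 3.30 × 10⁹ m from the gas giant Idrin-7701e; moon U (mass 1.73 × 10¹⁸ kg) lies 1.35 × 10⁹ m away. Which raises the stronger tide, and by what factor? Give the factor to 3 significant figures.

Tidal stretch scales as M/d³; compute that for each body.
Moon P: (5.40 × 10¹⁸) / (3.30 × 10⁹)³ = 1.503 × 10⁻¹⁰
Moon U: (1.73 × 10¹⁸) / (1.35 × 10⁹)³ = 7.031 × 10⁻¹⁰
Ratio (larger/smaller) = 4.68

Moon U, by a factor of ≈ 4.68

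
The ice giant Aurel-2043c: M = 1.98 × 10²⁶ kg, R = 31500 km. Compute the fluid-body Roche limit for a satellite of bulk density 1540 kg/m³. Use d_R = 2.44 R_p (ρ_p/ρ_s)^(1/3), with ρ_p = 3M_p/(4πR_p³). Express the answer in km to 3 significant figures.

76400 km

ρ_p = 3M_p/(4πR_p³) = 3 × (1.98 × 10²⁶) / (4π × (3.15 × 10⁷ m)³) = 1510 kg/m³
d_R = 2.44 × 31500 km × (1510/1540)^(1/3)
    = 76400 km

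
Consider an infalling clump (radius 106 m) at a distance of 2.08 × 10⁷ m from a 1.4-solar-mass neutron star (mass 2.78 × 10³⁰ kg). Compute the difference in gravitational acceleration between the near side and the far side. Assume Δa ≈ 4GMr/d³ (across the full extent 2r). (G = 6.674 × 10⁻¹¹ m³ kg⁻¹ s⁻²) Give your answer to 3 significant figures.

The field gradient is 2GM/d³; across the full diameter 2r the difference is 4GMr/d³.
Δa = 4GMr/d³
   = 4 × (6.674 × 10⁻¹¹) × (2.78 × 10³⁰) × (106) / (2.08 × 10⁷)³
   = 8.74 m/s²

8.74 m/s²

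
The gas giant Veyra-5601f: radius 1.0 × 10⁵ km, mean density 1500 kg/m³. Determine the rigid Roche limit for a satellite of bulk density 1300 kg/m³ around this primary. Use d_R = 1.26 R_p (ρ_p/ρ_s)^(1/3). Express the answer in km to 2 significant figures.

1.3 × 10⁵ km

d_R = 1.26 × 1.0 × 10⁵ km × (1500/1300)^(1/3)
    = 1.3 × 10⁵ km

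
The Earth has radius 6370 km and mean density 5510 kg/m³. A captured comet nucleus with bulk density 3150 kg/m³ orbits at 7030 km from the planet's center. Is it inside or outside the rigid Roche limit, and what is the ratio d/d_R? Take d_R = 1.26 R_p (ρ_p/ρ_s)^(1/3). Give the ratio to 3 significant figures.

d_R = 1.26 × (6370 km) × (5510/3150)^(1/3) = 9671 km
d/d_R = (7030) / (9671) = 0.727
Since d/d_R < 1, the body is inside the Roche limit.

inside; d/d_R ≈ 0.727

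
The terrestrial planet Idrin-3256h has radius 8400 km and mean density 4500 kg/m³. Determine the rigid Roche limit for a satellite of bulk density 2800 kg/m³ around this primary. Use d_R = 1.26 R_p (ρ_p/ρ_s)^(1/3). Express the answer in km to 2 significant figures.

d_R = 1.26 × 8400 km × (4500/2800)^(1/3)
    = 12000 km

12000 km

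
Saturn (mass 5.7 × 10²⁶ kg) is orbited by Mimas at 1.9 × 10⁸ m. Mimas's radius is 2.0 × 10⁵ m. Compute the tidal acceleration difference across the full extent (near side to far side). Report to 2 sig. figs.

Δa = 4GMr/d³
   = 4 × (6.674 × 10⁻¹¹) × (5.7 × 10²⁶) × (2.0 × 10⁵) / (1.9 × 10⁸)³
   = 4.4 × 10⁻³ m/s²

4.4 × 10⁻³ m/s²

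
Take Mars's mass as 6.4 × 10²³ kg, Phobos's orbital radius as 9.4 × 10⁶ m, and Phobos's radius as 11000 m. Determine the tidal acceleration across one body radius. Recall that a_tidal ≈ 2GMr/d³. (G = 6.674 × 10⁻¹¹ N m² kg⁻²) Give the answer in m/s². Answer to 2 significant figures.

1.1 × 10⁻³ m/s²

a_tidal = 2GMr/d³
        = 2 × (6.674 × 10⁻¹¹) × (6.4 × 10²³) × (11000) / (9.4 × 10⁶)³
        = 1.1 × 10⁻³ m/s²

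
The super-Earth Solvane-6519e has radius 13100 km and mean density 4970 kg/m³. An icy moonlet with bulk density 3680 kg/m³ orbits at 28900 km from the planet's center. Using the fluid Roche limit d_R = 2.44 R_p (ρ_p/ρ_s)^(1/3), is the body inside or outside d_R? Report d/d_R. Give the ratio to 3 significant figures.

inside; d/d_R ≈ 0.818

d_R = 2.44 × (13100 km) × (4970/3680)^(1/3) = 35330 km
d/d_R = (28900) / (35330) = 0.818
Since d/d_R < 1, the body is inside the Roche limit.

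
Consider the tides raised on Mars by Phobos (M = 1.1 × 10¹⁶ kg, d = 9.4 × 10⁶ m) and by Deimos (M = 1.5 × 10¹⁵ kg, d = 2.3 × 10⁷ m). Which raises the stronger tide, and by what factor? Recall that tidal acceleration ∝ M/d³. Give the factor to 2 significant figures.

Phobos, by a factor of ≈ 110

Tidal acceleration ∝ M/d³, so compare M/d³ for each.
Phobos: (1.1 × 10¹⁶) / (9.4 × 10⁶)³ = 1.324 × 10⁻⁵
Deimos: (1.5 × 10¹⁵) / (2.3 × 10⁷)³ = 1.233 × 10⁻⁷
Ratio (larger/smaller) = 110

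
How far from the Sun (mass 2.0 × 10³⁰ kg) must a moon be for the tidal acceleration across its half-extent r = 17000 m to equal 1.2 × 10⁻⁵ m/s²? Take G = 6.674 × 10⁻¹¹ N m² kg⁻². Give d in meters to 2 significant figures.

2GMr/d³ = a_tidal  ⇒  d = (2GMr / a_tidal)^(1/3)
d = (2 × 6.674×10⁻¹¹ × (2.0 × 10³⁰) × (17000) / (1.2 × 10⁻⁵))^(1/3)
  = 7.2 × 10⁹ m

7.2 × 10⁹ m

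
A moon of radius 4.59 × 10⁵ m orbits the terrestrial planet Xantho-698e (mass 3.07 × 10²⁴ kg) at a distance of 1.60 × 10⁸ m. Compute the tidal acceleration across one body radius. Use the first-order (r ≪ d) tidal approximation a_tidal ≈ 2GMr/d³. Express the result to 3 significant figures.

4.59 × 10⁻⁵ m/s²

a_tidal = 2GMr/d³
        = 2 × (6.674 × 10⁻¹¹) × (3.07 × 10²⁴) × (4.59 × 10⁵) / (1.60 × 10⁸)³
        = 4.59 × 10⁻⁵ m/s²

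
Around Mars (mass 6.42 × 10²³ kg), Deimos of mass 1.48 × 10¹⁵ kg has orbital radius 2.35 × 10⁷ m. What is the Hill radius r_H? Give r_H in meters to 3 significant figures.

r_H ≈ a (m/3M)^(1/3)
    = (2.35 × 10⁷) × (1.48 × 10¹⁵ / (3 × 6.42 × 10²³))^(1/3)
    = 2.15 × 10⁴ m

2.15 × 10⁴ m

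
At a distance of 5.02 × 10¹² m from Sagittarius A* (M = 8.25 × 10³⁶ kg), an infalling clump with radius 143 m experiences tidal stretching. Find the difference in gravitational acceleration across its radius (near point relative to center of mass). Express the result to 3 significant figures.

a_tidal = 2GMr/d³
        = 2 × (6.674 × 10⁻¹¹) × (8.25 × 10³⁶) × (143) / (5.02 × 10¹²)³
        = 1.24 × 10⁻⁹ m/s²

1.24 × 10⁻⁹ m/s²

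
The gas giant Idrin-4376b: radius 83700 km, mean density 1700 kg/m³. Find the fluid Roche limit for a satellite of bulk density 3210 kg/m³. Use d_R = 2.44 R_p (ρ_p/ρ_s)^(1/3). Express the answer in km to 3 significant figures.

d_R = 2.44 × 83700 km × (1700/3210)^(1/3)
    = 1.65 × 10⁵ km

1.65 × 10⁵ km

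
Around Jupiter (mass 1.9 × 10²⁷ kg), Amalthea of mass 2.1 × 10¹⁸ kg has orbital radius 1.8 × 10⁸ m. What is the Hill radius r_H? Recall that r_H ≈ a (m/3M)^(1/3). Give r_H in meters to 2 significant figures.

r_H ≈ a (m/3M)^(1/3)
    = (1.8 × 10⁸) × (2.1 × 10¹⁸ / (3 × 1.9 × 10²⁷))^(1/3)
    = 1.3 × 10⁵ m

1.3 × 10⁵ m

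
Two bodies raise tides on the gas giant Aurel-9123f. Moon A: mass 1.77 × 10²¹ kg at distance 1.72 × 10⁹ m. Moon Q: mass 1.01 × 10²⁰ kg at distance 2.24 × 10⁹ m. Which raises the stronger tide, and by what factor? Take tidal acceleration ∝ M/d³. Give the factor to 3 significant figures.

The tide-raising term goes as M/d³ (the gradient of a 1/d² field).
Moon A: (1.77 × 10²¹) / (1.72 × 10⁹)³ = 3.478 × 10⁻⁷
Moon Q: (1.01 × 10²⁰) / (2.24 × 10⁹)³ = 8.986 × 10⁻⁹
Ratio (larger/smaller) = 38.7

Moon A, by a factor of ≈ 38.7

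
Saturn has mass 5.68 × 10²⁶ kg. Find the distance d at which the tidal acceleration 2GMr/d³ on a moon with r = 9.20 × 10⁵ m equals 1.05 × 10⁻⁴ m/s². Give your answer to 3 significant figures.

2GMr/d³ = a_tidal  ⇒  d = (2GMr / a_tidal)^(1/3)
d = (2 × 6.674×10⁻¹¹ × (5.68 × 10²⁶) × (9.20 × 10⁵) / (1.05 × 10⁻⁴))^(1/3)
  = 8.73 × 10⁸ m

8.73 × 10⁸ m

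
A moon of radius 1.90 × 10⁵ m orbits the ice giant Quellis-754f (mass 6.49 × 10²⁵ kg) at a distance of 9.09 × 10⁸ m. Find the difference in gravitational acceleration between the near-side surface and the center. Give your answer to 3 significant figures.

2.19 × 10⁻⁶ m/s²

Differencing GM/(d−r)² and GM/d² to first order in r/d gives 2GMr/d³.
Δa = 2GMr/d³
   = 2 × (6.674 × 10⁻¹¹) × (6.49 × 10²⁵) × (1.90 × 10⁵) / (9.09 × 10⁸)³
   = 2.19 × 10⁻⁶ m/s²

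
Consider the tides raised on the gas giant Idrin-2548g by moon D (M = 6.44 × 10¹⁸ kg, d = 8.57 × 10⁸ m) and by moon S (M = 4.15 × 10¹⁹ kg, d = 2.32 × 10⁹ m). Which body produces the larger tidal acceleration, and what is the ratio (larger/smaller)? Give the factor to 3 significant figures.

Tidal acceleration ∝ M/d³, so compare M/d³ for each.
Moon D: (6.44 × 10¹⁸) / (8.57 × 10⁸)³ = 1.023 × 10⁻⁸
Moon S: (4.15 × 10¹⁹) / (2.32 × 10⁹)³ = 3.323 × 10⁻⁹
Ratio (larger/smaller) = 3.08

Moon D, by a factor of ≈ 3.08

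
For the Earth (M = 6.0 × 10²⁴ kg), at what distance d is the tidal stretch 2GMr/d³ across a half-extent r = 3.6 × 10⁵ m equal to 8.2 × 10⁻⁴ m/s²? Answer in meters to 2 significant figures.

2GMr/d³ = a_tidal  ⇒  d = (2GMr / a_tidal)^(1/3)
d = (2 × 6.674×10⁻¹¹ × (6.0 × 10²⁴) × (3.6 × 10⁵) / (8.2 × 10⁻⁴))^(1/3)
  = 7.1 × 10⁷ m

7.1 × 10⁷ m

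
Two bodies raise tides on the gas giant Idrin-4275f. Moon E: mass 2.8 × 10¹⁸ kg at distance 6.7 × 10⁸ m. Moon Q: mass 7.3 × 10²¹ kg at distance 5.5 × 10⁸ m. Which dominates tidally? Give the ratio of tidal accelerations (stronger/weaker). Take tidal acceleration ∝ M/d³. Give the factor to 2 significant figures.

Moon Q, by a factor of ≈ 4700

Compare M/d³ for the two perturbers:
Moon E: (2.8 × 10¹⁸) / (6.7 × 10⁸)³ = 9.310 × 10⁻⁹
Moon Q: (7.3 × 10²¹) / (5.5 × 10⁸)³ = 4.388 × 10⁻⁵
Ratio (larger/smaller) = 4700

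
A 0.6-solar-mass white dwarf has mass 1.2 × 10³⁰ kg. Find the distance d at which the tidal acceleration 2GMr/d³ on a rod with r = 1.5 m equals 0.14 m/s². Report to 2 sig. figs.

2GMr/d³ = a_tidal  ⇒  d = (2GMr / a_tidal)^(1/3)
d = (2 × 6.674×10⁻¹¹ × (1.2 × 10³⁰) × (1.5) / (0.14))^(1/3)
  = 1.2 × 10⁷ m

1.2 × 10⁷ m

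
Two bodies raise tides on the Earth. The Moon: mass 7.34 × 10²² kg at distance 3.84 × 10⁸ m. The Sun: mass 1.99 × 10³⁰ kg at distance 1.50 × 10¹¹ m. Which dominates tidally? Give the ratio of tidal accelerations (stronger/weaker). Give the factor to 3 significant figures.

The Moon, by a factor of ≈ 2.20

Tidal stretch scales as M/d³; compute that for each body.
The Moon: (7.34 × 10²²) / (3.84 × 10⁸)³ = 1.296 × 10⁻³
The Sun: (1.99 × 10³⁰) / (1.50 × 10¹¹)³ = 5.896 × 10⁻⁴
Ratio (larger/smaller) = 2.20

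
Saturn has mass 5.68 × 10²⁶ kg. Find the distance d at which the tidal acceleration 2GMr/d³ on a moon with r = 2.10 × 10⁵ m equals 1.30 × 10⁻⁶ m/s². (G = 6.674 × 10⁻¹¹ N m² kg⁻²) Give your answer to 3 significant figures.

2GMr/d³ = a_tidal  ⇒  d = (2GMr / a_tidal)^(1/3)
d = (2 × 6.674×10⁻¹¹ × (5.68 × 10²⁶) × (2.10 × 10⁵) / (1.30 × 10⁻⁶))^(1/3)
  = 2.31 × 10⁹ m

2.31 × 10⁹ m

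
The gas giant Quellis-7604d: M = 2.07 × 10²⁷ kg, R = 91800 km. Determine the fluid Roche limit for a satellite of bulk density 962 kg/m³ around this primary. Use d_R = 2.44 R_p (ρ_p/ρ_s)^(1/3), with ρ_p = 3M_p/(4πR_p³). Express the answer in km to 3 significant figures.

1.95 × 10⁵ km

ρ_p = 3M_p/(4πR_p³) = 3 × (2.07 × 10²⁷) / (4π × (9.18 × 10⁷ m)³) = 639 kg/m³
d_R = 2.44 × 91800 km × (639/962)^(1/3)
    = 1.95 × 10⁵ km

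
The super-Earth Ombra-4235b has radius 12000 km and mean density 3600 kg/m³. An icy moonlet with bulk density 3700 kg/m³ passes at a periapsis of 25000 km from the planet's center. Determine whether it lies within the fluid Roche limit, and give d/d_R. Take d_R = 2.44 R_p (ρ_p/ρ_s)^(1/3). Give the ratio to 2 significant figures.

d_R = 2.44 × (12000 km) × (3600/3700)^(1/3) = 29010 km
d/d_R = (25000) / (29010) = 0.86
Since d/d_R < 1, the body is inside the Roche limit.

inside; d/d_R ≈ 0.86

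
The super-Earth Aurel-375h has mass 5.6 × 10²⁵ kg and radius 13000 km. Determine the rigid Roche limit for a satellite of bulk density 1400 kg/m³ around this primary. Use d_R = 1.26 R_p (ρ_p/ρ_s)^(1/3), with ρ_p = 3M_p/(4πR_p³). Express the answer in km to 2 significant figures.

27000 km

ρ_p = 3M_p/(4πR_p³) = 3 × (5.6 × 10²⁵) / (4π × (1.3 × 10⁷ m)³) = 6100 kg/m³
d_R = 1.26 × 13000 km × (6100/1400)^(1/3)
    = 27000 km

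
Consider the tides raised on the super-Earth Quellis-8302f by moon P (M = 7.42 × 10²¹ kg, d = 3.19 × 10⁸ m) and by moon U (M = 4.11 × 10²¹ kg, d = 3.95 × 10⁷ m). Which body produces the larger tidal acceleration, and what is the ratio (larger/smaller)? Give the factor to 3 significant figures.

Compare M/d³ for the two perturbers:
Moon P: (7.42 × 10²¹) / (3.19 × 10⁸)³ = 2.286 × 10⁻⁴
Moon U: (4.11 × 10²¹) / (3.95 × 10⁷)³ = 6.669 × 10⁻²
Ratio (larger/smaller) = 292

Moon U, by a factor of ≈ 292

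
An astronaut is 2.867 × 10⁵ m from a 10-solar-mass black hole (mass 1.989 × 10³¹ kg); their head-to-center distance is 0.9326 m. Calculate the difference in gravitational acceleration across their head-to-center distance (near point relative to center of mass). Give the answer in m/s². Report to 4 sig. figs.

a_tidal = 2GMr/d³
        = 2 × (6.674 × 10⁻¹¹) × (1.989 × 10³¹) × (0.9326) / (2.867 × 10⁵)³
        = 1.051 × 10⁵ m/s²

1.051 × 10⁵ m/s²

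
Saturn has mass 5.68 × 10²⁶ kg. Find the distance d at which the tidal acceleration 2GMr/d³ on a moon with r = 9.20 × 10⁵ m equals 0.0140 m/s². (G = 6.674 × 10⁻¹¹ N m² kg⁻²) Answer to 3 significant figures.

1.71 × 10⁸ m

2GMr/d³ = a_tidal  ⇒  d = (2GMr / a_tidal)^(1/3)
d = (2 × 6.674×10⁻¹¹ × (5.68 × 10²⁶) × (9.20 × 10⁵) / (0.0140))^(1/3)
  = 1.71 × 10⁸ m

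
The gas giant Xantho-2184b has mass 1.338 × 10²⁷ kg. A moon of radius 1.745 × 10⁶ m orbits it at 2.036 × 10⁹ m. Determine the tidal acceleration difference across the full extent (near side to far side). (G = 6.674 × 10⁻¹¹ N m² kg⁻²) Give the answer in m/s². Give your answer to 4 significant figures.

Differencing GM/(d−r)² and GM/(d+r)² to first order in r/d gives 4GMr/d³.
Δg = 4GMr/d³
   = 4 × (6.674 × 10⁻¹¹) × (1.338 × 10²⁷) × (1.745 × 10⁶) / (2.036 × 10⁹)³
   = 7.385 × 10⁻⁵ m/s²

7.385 × 10⁻⁵ m/s²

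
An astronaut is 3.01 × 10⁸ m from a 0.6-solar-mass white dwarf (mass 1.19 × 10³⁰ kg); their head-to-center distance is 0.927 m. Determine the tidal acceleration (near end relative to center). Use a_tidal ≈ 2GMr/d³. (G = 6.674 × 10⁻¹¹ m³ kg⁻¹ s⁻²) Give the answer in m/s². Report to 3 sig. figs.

a_tidal = 2GMr/d³
        = 2 × (6.674 × 10⁻¹¹) × (1.19 × 10³⁰) × (0.927) / (3.01 × 10⁸)³
        = 5.40 × 10⁻⁶ m/s²

5.40 × 10⁻⁶ m/s²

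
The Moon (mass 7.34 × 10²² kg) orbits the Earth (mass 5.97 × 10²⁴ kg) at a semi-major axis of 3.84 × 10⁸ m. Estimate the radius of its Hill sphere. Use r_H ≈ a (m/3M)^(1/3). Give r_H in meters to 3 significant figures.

r_H ≈ a (m/3M)^(1/3)
    = (3.84 × 10⁸) × (7.34 × 10²² / (3 × 5.97 × 10²⁴))^(1/3)
    = 6.15 × 10⁷ m

6.15 × 10⁷ m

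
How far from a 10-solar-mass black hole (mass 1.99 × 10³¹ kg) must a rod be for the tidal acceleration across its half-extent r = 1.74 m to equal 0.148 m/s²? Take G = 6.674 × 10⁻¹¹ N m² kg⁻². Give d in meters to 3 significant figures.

3.15 × 10⁷ m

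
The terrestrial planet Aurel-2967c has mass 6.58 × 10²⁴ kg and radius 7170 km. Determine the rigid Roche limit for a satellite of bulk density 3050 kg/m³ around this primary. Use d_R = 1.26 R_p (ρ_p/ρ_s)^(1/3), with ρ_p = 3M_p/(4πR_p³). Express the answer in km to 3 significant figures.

ρ_p = 3M_p/(4πR_p³) = 3 × (6.58 × 10²⁴) / (4π × (7.17 × 10⁶ m)³) = 4260 kg/m³
d_R = 1.26 × 7170 km × (4260/3050)^(1/3)
    = 10100 km

10100 km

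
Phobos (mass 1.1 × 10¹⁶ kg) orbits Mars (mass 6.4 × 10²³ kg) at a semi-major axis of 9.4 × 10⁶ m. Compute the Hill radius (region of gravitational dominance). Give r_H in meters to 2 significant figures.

1.7 × 10⁴ m

r_H ≈ a (m/3M)^(1/3)
    = (9.4 × 10⁶) × (1.1 × 10¹⁶ / (3 × 6.4 × 10²³))^(1/3)
    = 1.7 × 10⁴ m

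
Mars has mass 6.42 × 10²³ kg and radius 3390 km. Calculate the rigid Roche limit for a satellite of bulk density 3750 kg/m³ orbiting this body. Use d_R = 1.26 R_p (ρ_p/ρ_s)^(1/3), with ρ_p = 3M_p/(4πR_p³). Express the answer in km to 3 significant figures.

ρ_p = 3M_p/(4πR_p³) = 3 × (6.42 × 10²³) / (4π × (3.39 × 10⁶ m)³) = 3930 kg/m³
d_R = 1.26 × 3390 km × (3930/3750)^(1/3)
    = 4340 km

4340 km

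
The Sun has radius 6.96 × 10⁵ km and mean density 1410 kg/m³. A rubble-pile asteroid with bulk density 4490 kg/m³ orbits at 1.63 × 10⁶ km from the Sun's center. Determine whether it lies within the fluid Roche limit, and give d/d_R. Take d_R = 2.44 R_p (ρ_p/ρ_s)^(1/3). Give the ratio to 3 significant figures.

d_R = 2.44 × (6.96 × 10⁵ km) × (1410/4490)^(1/3) = 1.154 × 10⁶ km
d/d_R = (1.63 × 10⁶) / (1.154 × 10⁶) = 1.41
Since d/d_R > 1, the body is outside the Roche limit.

outside; d/d_R ≈ 1.41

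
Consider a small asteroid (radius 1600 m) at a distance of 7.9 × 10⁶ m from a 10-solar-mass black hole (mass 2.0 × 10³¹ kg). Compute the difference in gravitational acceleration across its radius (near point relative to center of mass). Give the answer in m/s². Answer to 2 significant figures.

8.7 × 10³ m/s²

Δg = 2GMr/d³
   = 2 × (6.674 × 10⁻¹¹) × (2.0 × 10³¹) × (1600) / (7.9 × 10⁶)³
   = 8.7 × 10³ m/s²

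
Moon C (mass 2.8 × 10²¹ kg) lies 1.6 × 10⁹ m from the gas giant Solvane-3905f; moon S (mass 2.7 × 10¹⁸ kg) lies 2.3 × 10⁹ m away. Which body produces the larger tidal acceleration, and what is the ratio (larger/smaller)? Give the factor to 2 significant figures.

Moon C, by a factor of ≈ 3100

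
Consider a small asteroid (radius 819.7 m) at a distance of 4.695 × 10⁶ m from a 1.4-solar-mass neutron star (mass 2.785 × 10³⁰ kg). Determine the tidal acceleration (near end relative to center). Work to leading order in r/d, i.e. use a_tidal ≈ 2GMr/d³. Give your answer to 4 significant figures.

Δa = 2GMr/d³
   = 2 × (6.674 × 10⁻¹¹) × (2.785 × 10³⁰) × (819.7) / (4.695 × 10⁶)³
   = 2.944 × 10³ m/s²

2.944 × 10³ m/s²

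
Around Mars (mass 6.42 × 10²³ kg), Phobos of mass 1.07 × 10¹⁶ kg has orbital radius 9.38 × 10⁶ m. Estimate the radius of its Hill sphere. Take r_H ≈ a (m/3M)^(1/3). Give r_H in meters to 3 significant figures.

1.66 × 10⁴ m

r_H ≈ a (m/3M)^(1/3)
    = (9.38 × 10⁶) × (1.07 × 10¹⁶ / (3 × 6.42 × 10²³))^(1/3)
    = 1.66 × 10⁴ m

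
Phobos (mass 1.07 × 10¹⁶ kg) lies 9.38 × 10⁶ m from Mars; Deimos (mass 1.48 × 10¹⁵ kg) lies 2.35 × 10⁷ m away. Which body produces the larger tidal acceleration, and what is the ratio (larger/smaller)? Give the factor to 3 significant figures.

Phobos, by a factor of ≈ 114

Tidal acceleration ∝ M/d³, so compare M/d³ for each.
Phobos: (1.07 × 10¹⁶) / (9.38 × 10⁶)³ = 1.297 × 10⁻⁵
Deimos: (1.48 × 10¹⁵) / (2.35 × 10⁷)³ = 1.140 × 10⁻⁷
Ratio (larger/smaller) = 114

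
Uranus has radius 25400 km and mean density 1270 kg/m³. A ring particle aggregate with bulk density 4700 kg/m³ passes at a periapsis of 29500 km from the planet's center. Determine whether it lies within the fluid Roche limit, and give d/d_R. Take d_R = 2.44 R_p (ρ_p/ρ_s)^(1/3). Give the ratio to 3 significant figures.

inside; d/d_R ≈ 0.736

d_R = 2.44 × (25400 km) × (1270/4700)^(1/3) = 40070 km
d/d_R = (29500) / (40070) = 0.736
Since d/d_R < 1, the body is inside the Roche limit.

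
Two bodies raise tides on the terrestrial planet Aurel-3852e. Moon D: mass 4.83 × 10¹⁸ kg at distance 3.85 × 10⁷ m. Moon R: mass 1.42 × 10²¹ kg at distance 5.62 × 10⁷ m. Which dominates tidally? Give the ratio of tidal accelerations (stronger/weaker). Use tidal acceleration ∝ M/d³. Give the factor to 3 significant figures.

Tidal acceleration ∝ M/d³, so compare M/d³ for each.
Moon D: (4.83 × 10¹⁸) / (3.85 × 10⁷)³ = 8.464 × 10⁻⁵
Moon R: (1.42 × 10²¹) / (5.62 × 10⁷)³ = 8.000 × 10⁻³
Ratio (larger/smaller) = 94.5

Moon R, by a factor of ≈ 94.5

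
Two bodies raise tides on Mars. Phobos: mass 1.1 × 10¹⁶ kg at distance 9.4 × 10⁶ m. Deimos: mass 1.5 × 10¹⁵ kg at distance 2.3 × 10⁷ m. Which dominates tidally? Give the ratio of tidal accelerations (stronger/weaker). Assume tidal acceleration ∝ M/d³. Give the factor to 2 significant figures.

Phobos, by a factor of ≈ 110

Tidal acceleration ∝ M/d³, so compare M/d³ for each.
Phobos: (1.1 × 10¹⁶) / (9.4 × 10⁶)³ = 1.324 × 10⁻⁵
Deimos: (1.5 × 10¹⁵) / (2.3 × 10⁷)³ = 1.233 × 10⁻⁷
Ratio (larger/smaller) = 110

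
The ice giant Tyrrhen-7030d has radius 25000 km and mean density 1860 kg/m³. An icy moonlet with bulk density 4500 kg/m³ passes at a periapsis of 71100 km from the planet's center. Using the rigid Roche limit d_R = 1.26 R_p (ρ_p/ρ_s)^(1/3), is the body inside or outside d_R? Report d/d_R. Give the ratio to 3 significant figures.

outside; d/d_R ≈ 3.03

d_R = 1.26 × (25000 km) × (1860/4500)^(1/3) = 23460 km
d/d_R = (71100) / (23460) = 3.03
Since d/d_R > 1, the body is outside the Roche limit.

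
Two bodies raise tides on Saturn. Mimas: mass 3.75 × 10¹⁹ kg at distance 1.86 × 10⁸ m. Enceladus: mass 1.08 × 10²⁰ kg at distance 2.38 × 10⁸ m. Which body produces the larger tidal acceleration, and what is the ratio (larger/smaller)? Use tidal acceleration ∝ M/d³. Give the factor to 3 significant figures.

Tidal stretch scales as M/d³; compute that for each body.
Mimas: (3.75 × 10¹⁹) / (1.86 × 10⁸)³ = 5.828 × 10⁻⁶
Enceladus: (1.08 × 10²⁰) / (2.38 × 10⁸)³ = 8.011 × 10⁻⁶
Ratio (larger/smaller) = 1.37

Enceladus, by a factor of ≈ 1.37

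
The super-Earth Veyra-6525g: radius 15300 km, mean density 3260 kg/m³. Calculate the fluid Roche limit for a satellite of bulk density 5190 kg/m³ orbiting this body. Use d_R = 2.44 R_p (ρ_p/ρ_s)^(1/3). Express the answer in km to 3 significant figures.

32000 km

d_R = 2.44 × 15300 km × (3260/5190)^(1/3)
    = 32000 km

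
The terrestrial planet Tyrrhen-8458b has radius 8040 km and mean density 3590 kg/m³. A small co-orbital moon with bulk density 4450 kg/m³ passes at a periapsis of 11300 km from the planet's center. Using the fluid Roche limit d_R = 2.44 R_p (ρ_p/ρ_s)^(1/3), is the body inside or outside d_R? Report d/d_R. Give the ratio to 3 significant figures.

inside; d/d_R ≈ 0.619

d_R = 2.44 × (8040 km) × (3590/4450)^(1/3) = 18260 km
d/d_R = (11300) / (18260) = 0.619
Since d/d_R < 1, the body is inside the Roche limit.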